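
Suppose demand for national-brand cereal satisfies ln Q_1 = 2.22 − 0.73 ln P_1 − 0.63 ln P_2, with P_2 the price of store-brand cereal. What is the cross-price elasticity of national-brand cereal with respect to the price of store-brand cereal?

In a log-linear (constant-elasticity) demand function, the coefficient on ln P_2 is the cross-price elasticity.
ε = -0.63. Negative, so national-brand cereal and store-brand cereal are complements.

-0.63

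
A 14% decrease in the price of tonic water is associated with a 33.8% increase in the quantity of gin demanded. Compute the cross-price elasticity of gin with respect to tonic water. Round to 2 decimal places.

-2.41

ε = (%ΔQ of gin) / (%ΔP of tonic water) = (33.8%) / (-14%) ≈ -2.41.
Negative cross-price elasticity: complements.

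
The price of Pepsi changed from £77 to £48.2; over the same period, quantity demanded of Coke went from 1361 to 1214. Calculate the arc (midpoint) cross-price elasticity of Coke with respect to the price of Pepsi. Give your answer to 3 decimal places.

ΔQ_A = 1214 − 1361 = -147; ΔP_B = 48.2 − 77 = -28.8.
Midpoints: Q̄_A = 1287.5, P̄_B = 62.60.
ε = (ΔQ_A/Q̄_A)/(ΔP_B/P̄_B) = (-147/1287.5)/(-28.8/62.60) ≈ 0.248.

0.248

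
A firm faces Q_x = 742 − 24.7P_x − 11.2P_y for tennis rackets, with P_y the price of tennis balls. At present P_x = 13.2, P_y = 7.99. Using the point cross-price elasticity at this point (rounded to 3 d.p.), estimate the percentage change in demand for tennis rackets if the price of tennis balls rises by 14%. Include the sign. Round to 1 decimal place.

At P_x = 13.2, P_y = 7.99: Q_x = 326.472.
∂Q_x/∂P_y = -11.2.
ε = (∂Q_x/∂P_y)(P_y/Q_x) = -11.2000 × 7.99/326.472 ≈ -0.274.
%ΔQ_x ≈ ε × %ΔP_y = -0.274 × (14%) = -3.8%.

-3.8%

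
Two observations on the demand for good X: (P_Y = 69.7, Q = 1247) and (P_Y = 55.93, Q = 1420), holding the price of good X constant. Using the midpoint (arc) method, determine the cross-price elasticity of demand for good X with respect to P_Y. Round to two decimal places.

ΔQ_X = 1420 − 1247 = 173; ΔP_Y = 55.93 − 69.7 = -13.77.
Midpoints: Q̄_X = 1333.5, P̄_Y = 62.81.
ε = (ΔQ_X/Q̄_X)/(ΔP_Y/P̄_Y) = (173/1333.5)/(-13.77/62.81) ≈ -0.59.

-0.59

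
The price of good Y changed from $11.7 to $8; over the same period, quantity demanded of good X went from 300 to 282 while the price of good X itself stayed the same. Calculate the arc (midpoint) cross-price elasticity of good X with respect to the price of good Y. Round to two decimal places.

ΔQ_X = 282 − 300 = -18; ΔP_Y = 8 − 11.7 = -3.7.
Midpoints: Q̄_X = 291.0, P̄_Y = 9.85.
ε = (ΔQ_X/Q̄_X)/(ΔP_Y/P̄_Y) = (-18/291.0)/(-3.7/9.85) ≈ 0.16.
ε > 0: good X and good Y are substitutes.

0.16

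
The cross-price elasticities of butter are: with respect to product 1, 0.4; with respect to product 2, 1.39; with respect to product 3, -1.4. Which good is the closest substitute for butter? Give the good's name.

product 2

Substitutes have ε > 0. Among the positive values, 1.39 (product 2) is largest.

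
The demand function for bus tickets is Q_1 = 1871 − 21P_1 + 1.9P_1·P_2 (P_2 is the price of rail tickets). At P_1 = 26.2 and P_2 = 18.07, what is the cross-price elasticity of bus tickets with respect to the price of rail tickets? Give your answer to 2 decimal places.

0.41

At P_1 = 26.2 and P_2 = 18.07: Q_1 = 2220.325.
∂Q_1/∂P_2 = 1.9P_1 = 1.9(26.2) = 49.7800.
ε = (∂Q_1/∂P_2)(P_2/Q_1) = 49.7800 × (18.07/2220.325) ≈ 0.41.
ε > 0: substitutes.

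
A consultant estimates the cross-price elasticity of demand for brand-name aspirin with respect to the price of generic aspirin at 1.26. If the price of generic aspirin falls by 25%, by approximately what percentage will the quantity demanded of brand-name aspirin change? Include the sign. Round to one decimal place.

-31.5%

%ΔQ ≈ ε × %ΔP of generic aspirin = 1.26 × (-25%) = -31.5%.
Demand for brand-name aspirin falls by about 31.5%.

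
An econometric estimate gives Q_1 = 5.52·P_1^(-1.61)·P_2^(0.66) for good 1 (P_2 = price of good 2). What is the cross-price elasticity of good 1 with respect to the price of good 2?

0.66

In a log-linear (constant-elasticity) demand function, the coefficient on the exponent of P_2 is the cross-price elasticity.
ε = 0.66. Positive, so good 1 and good 2 are substitutes.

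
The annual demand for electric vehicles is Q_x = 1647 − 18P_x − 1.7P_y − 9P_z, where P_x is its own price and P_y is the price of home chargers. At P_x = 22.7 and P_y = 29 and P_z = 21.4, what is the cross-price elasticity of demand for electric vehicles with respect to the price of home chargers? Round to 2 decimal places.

At P_x = 22.7 and P_y = 29 and P_z = 21.4: Q_x = 996.5.
∂Q_x/∂P_y = -1.7.
ε = (∂Q_x/∂P_y)(P_y/Q_x) = -1.7 × (29/996.5) ≈ -0.05.
Since ε < 0, electric vehicles and home chargers are complements.

-0.05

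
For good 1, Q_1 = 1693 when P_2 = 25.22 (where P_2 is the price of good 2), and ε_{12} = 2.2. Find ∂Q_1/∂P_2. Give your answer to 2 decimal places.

ε = (∂Q_1/∂P_2)·(P_2/Q_1) ⇒ ∂Q_1/∂P_2 = ε·Q_1/P_2 = 2.2 × 1693/25.22 ≈ 147.68.

147.68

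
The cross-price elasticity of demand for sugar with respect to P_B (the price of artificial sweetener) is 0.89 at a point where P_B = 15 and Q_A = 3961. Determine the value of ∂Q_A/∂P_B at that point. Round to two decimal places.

ε = (∂Q_A/∂P_B)·(P_B/Q_A) ⇒ ∂Q_A/∂P_B = ε·Q_A/P_B = 0.89 × 3961/15 ≈ 235.02.

235.02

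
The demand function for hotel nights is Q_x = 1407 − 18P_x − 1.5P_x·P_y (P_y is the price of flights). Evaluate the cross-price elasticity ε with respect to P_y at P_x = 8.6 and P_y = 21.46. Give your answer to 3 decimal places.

At P_x = 8.6 and P_y = 21.46: Q_x = 975.366.
∂Q_x/∂P_y = -1.5P_x = -1.5(8.6) = -12.9000.
ε = (∂Q_x/∂P_y)(P_y/Q_x) = -12.9000 × (21.46/975.366) ≈ -0.284.

-0.284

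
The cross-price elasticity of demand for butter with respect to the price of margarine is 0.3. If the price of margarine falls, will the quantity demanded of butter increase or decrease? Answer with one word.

decrease

ε > 0 and the price of margarine falls, so the quantity of butter moves in the same direction: it decreases.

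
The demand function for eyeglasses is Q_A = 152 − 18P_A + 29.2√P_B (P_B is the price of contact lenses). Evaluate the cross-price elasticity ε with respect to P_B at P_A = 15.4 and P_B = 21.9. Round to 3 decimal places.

5.968

At P_A = 15.4 and P_B = 21.9: Q_A = 11.449.
∂Q_A/∂P_B = 29.2/(2√P_B) = 29.2/(2√21.9) = 3.1198.
ε = (∂Q_A/∂P_B)(P_B/Q_A) = 3.1198 × (21.9/11.449) ≈ 5.968.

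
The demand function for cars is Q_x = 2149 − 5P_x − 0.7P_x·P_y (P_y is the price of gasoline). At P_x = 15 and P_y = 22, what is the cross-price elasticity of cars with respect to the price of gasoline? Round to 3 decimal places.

-0.125

At P_x = 15 and P_y = 22: Q_x = 1843.
∂Q_x/∂P_y = -0.7P_x = -0.7(15) = -10.5000.
ε = (∂Q_x/∂P_y)(P_y/Q_x) = -10.5000 × (22/1843) ≈ -0.125.
ε < 0: complements.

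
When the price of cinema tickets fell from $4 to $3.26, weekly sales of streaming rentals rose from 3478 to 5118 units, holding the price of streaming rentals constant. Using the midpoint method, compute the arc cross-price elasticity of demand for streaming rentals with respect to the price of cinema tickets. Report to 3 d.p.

ΔQ_A = 5118 − 3478 = 1640; ΔP_B = 3.26 − 4 = -0.74.
Midpoints: Q̄_A = 4298.0, P̄_B = 3.63.
ε = (ΔQ_A/Q̄_A)/(ΔP_B/P̄_B) = (1640/4298.0)/(-0.74/3.63) ≈ -1.872.
ε < 0: streaming rentals and cinema tickets are complements.

-1.872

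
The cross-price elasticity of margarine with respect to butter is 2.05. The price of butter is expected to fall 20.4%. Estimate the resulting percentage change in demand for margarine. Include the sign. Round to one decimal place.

-41.8%

%ΔQ ≈ ε × %ΔP of butter = 2.05 × (-20.4%) = -41.8%.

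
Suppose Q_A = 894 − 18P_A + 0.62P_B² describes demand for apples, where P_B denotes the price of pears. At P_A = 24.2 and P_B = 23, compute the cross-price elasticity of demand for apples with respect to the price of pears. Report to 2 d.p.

At P_A = 24.2 and P_B = 23: Q_A = 786.38.
∂Q_A/∂P_B = 1.24P_B = 1.24(23) = 28.5200.
ε = (∂Q_A/∂P_B)(P_B/Q_A) = 28.5200 × (23/786.38) ≈ 0.83.
ε > 0: substitutes.

0.83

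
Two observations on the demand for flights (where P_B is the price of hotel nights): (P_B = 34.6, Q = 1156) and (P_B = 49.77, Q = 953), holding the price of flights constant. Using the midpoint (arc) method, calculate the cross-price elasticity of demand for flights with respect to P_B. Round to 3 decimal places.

-0.535

ΔQ_A = 953 − 1156 = -203; ΔP_B = 49.77 − 34.6 = 15.17.
Midpoints: Q̄_A = 1054.5, P̄_B = 42.19.
ε = (ΔQ_A/Q̄_A)/(ΔP_B/P̄_B) = (-203/1054.5)/(15.17/42.19) ≈ -0.535.
ε < 0: flights and hotel nights are complements.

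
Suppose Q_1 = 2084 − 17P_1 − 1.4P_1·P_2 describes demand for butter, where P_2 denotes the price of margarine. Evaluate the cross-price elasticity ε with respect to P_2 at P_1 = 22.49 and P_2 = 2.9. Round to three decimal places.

-0.057

At P_1 = 22.49 and P_2 = 2.9: Q_1 = 1610.361.
∂Q_1/∂P_2 = -1.4P_1 = -1.4(22.49) = -31.4860.
ε = (∂Q_1/∂P_2)(P_2/Q_1) = -31.4860 × (2.9/1610.361) ≈ -0.057.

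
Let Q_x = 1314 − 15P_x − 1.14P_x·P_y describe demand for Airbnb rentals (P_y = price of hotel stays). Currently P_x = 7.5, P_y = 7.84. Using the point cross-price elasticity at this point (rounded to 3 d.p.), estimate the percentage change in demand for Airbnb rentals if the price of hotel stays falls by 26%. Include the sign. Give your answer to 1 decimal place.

1.5%

At P_x = 7.5, P_y = 7.84: Q_x = 1134.468.
∂Q_x/∂P_y = -1.14P_x = -8.5500.
ε = (∂Q_x/∂P_y)(P_y/Q_x) = -8.5500 × 7.84/1134.468 ≈ -0.059.
%ΔQ_x ≈ ε × %ΔP_y = -0.059 × (-26%) = 1.5%.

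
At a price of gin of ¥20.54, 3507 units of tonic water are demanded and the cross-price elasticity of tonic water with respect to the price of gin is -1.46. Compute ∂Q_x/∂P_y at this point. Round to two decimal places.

ε = (∂Q_x/∂P_y)·(P_y/Q_x) ⇒ ∂Q_x/∂P_y = ε·Q_x/P_y = -1.46 × 3507/20.54 ≈ -249.28.

-249.28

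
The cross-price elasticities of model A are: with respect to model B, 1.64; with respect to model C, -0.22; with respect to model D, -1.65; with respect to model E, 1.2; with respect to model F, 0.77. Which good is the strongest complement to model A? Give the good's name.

Complements have ε < 0. The most negative value is -1.65 (model D).

model D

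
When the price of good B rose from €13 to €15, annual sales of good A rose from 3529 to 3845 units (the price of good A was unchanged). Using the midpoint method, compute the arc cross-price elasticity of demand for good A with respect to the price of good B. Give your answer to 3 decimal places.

ΔQ_A = 3845 − 3529 = 316; ΔP_B = 15 − 13 = 2.
Midpoints: Q̄_A = 3687.0, P̄_B = 14.00.
ε = (ΔQ_A/Q̄_A)/(ΔP_B/P̄_B) = (316/3687.0)/(2/14.00) ≈ 0.600.
ε > 0: good A and good B are substitutes.

0.600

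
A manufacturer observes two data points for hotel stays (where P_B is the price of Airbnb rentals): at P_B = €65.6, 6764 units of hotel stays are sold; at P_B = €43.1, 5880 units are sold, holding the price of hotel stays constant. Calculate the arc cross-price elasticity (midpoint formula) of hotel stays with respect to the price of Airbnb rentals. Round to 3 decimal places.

ΔQ_A = 5880 − 6764 = -884; ΔP_B = 43.1 − 65.6 = -22.5.
Midpoints: Q̄_A = 6322.0, P̄_B = 54.35.
ε = (ΔQ_A/Q̄_A)/(ΔP_B/P̄_B) = (-884/6322.0)/(-22.5/54.35) ≈ 0.338.

0.338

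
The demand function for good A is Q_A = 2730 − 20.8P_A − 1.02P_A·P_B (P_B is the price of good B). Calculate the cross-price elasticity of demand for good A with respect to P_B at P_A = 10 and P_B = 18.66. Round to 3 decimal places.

-0.082

At P_A = 10 and P_B = 18.66: Q_A = 2331.668.
∂Q_A/∂P_B = -1.02P_A = -1.02(10) = -10.2000.
ε = (∂Q_A/∂P_B)(P_B/Q_A) = -10.2000 × (18.66/2331.668) ≈ -0.082.
ε < 0: complements.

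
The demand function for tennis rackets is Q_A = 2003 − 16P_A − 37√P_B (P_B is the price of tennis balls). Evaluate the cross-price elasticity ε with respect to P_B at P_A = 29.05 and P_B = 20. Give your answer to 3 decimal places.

-0.060

At P_A = 29.05 and P_B = 20: Q_A = 1372.731.
∂Q_A/∂P_B = -37/(2√P_B) = -37/(2√20) = -4.1367.
ε = (∂Q_A/∂P_B)(P_B/Q_A) = -4.1367 × (20/1372.731) ≈ -0.060.
ε < 0: complements.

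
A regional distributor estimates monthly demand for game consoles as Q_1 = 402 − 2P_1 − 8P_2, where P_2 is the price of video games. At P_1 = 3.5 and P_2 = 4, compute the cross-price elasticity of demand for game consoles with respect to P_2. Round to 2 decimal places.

At P_1 = 3.5 and P_2 = 4: Q_1 = 363.
∂Q_1/∂P_2 = -8.
ε = (∂Q_1/∂P_2)(P_2/Q_1) = -8 × (4/363) ≈ -0.09.

-0.09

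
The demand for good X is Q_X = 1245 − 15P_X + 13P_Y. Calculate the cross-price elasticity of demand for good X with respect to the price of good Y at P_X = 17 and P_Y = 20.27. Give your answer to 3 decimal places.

At P_X = 17 and P_Y = 20.27: Q_X = 1253.51.
∂Q_X/∂P_Y = 13.
ε = (∂Q_X/∂P_Y)(P_Y/Q_X) = 13 × (20.27/1253.51) ≈ 0.210.

0.210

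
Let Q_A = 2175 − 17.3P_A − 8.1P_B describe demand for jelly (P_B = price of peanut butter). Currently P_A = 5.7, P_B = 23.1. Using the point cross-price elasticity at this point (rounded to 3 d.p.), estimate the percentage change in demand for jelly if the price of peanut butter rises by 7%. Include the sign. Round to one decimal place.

At P_A = 5.7, P_B = 23.1: Q_A = 1889.28.
∂Q_A/∂P_B = -8.1.
ε = (∂Q_A/∂P_B)(P_B/Q_A) = -8.1000 × 23.1/1889.28 ≈ -0.099.
%ΔQ_A ≈ ε × %ΔP_B = -0.099 × (7%) = -0.7%.

-0.7%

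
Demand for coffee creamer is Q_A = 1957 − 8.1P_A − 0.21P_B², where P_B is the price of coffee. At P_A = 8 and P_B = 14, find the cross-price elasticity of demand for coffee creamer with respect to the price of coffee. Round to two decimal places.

At P_A = 8 and P_B = 14: Q_A = 1851.04.
∂Q_A/∂P_B = -0.42P_B = -0.42(14) = -5.8800.
ε = (∂Q_A/∂P_B)(P_B/Q_A) = -5.8800 × (14/1851.04) ≈ -0.04.

-0.04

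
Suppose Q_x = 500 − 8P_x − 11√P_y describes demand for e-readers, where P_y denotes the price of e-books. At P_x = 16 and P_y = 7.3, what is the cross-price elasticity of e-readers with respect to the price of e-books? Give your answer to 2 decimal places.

At P_x = 16 and P_y = 7.3: Q_x = 342.280.
∂Q_x/∂P_y = -11/(2√P_y) = -11/(2√7.3) = -2.0356.
ε = (∂Q_x/∂P_y)(P_y/Q_x) = -2.0356 × (7.3/342.280) ≈ -0.04.

-0.04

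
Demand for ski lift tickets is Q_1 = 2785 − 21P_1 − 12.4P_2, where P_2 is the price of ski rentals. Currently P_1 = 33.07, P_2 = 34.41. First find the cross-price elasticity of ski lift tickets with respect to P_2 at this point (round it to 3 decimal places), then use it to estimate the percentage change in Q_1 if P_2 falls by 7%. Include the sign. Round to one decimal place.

1.8%

At P_1 = 33.07, P_2 = 34.41: Q_1 = 1663.846.
∂Q_1/∂P_2 = -12.4.
ε = (∂Q_1/∂P_2)(P_2/Q_1) = -12.4000 × 34.41/1663.846 ≈ -0.256.
%ΔQ_1 ≈ ε × %ΔP_2 = -0.256 × (-7%) = 1.8%.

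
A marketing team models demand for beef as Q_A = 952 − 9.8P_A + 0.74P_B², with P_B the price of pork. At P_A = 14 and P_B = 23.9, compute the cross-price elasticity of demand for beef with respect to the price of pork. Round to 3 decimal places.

At P_A = 14 and P_B = 23.9: Q_A = 1237.495.
∂Q_A/∂P_B = 1.48P_B = 1.48(23.9) = 35.3720.
ε = (∂Q_A/∂P_B)(P_B/Q_A) = 35.3720 × (23.9/1237.495) ≈ 0.683.
ε > 0: substitutes.

0.683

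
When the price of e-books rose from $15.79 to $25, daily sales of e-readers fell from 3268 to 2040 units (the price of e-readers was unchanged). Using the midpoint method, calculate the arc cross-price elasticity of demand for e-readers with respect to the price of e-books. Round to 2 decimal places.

ΔQ_A = 2040 − 3268 = -1228; ΔP_B = 25 − 15.79 = 9.21.
Midpoints: Q̄_A = 2654.0, P̄_B = 20.39.
ε = (ΔQ_A/Q̄_A)/(ΔP_B/P̄_B) = (-1228/2654.0)/(9.21/20.39) ≈ -1.02.

-1.02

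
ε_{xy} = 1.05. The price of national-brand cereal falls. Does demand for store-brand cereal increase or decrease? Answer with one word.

ε > 0 and the price of national-brand cereal falls, so the quantity of store-brand cereal moves in the same direction: it decreases.

decrease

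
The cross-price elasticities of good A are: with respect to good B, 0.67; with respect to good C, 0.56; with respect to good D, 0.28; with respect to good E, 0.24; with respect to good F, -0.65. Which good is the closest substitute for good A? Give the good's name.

good B

Substitutes have ε > 0. Among the positive values, 0.67 (good B) is largest.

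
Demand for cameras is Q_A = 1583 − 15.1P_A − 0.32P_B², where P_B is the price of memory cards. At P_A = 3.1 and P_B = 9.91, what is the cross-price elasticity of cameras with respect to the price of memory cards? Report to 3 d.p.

-0.042

At P_A = 3.1 and P_B = 9.91: Q_A = 1504.763.
∂Q_A/∂P_B = -0.64P_B = -0.64(9.91) = -6.3424.
ε = (∂Q_A/∂P_B)(P_B/Q_A) = -6.3424 × (9.91/1504.763) ≈ -0.042.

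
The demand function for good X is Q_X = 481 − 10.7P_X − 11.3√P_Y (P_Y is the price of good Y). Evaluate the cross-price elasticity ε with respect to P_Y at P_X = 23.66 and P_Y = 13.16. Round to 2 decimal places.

At P_X = 23.66 and P_Y = 13.16: Q_X = 186.845.
∂Q_X/∂P_Y = -11.3/(2√P_Y) = -11.3/(2√13.16) = -1.5575.
ε = (∂Q_X/∂P_Y)(P_Y/Q_X) = -1.5575 × (13.16/186.845) ≈ -0.11.

-0.11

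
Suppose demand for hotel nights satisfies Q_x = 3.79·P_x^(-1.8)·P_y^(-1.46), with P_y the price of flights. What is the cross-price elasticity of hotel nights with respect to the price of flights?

-1.46

In a log-linear (constant-elasticity) demand function, the coefficient on the exponent of P_y is the cross-price elasticity.
ε = -1.46. Negative, so hotel nights and flights are complements.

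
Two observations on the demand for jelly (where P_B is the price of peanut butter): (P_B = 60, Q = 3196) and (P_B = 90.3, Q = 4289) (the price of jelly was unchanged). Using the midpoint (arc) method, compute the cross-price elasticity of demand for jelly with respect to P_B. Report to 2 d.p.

ΔQ_A = 4289 − 3196 = 1093; ΔP_B = 90.3 − 60 = 30.3.
Midpoints: Q̄_A = 3742.5, P̄_B = 75.15.
ε = (ΔQ_A/Q̄_A)/(ΔP_B/P̄_B) = (1093/3742.5)/(30.3/75.15) ≈ 0.72.
ε > 0: jelly and peanut butter are substitutes.

0.72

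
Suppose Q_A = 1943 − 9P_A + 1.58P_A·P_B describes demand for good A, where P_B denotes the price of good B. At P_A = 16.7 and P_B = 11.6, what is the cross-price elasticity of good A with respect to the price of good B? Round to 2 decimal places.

At P_A = 16.7 and P_B = 11.6: Q_A = 2098.778.
∂Q_A/∂P_B = 1.58P_A = 1.58(16.7) = 26.3860.
ε = (∂Q_A/∂P_B)(P_B/Q_A) = 26.3860 × (11.6/2098.778) ≈ 0.15.
ε > 0: substitutes.

0.15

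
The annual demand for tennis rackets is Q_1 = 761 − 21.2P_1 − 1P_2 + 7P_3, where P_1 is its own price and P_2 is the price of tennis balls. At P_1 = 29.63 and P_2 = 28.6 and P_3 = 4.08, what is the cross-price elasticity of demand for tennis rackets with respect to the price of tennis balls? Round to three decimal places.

At P_1 = 29.63 and P_2 = 28.6 and P_3 = 4.08: Q_1 = 132.804.
∂Q_1/∂P_2 = -1.
ε = (∂Q_1/∂P_2)(P_2/Q_1) = -1 × (28.6/132.804) ≈ -0.215.

-0.215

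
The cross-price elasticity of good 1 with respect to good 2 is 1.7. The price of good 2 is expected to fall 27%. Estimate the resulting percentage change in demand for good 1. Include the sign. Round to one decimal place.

%ΔQ ≈ ε × %ΔP of good 2 = 1.7 × (-27%) = -45.9%.

-45.9%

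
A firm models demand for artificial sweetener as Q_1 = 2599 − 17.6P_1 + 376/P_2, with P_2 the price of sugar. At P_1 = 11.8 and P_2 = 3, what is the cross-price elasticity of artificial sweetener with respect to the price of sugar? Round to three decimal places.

At P_1 = 11.8 and P_2 = 3: Q_1 = 2516.653.
∂Q_1/∂P_2 = −376/P_2² = -41.7778.
ε = (∂Q_1/∂P_2)(P_2/Q_1) = -41.7778 × (3/2516.653) ≈ -0.050.

-0.050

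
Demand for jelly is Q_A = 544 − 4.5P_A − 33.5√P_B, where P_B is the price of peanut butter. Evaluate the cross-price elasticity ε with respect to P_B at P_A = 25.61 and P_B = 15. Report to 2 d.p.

At P_A = 25.61 and P_B = 15: Q_A = 299.010.
∂Q_A/∂P_B = -33.5/(2√P_B) = -33.5/(2√15) = -4.3248.
ε = (∂Q_A/∂P_B)(P_B/Q_A) = -4.3248 × (15/299.010) ≈ -0.22.

-0.22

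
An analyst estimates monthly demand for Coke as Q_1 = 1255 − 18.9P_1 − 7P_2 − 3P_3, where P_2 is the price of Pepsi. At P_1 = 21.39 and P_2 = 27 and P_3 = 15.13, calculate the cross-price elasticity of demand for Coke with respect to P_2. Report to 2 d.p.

At P_1 = 21.39 and P_2 = 27 and P_3 = 15.13: Q_1 = 616.339.
∂Q_1/∂P_2 = -7.
ε = (∂Q_1/∂P_2)(P_2/Q_1) = -7 × (27/616.339) ≈ -0.31.
Since ε < 0, Coke and Pepsi are complements.

-0.31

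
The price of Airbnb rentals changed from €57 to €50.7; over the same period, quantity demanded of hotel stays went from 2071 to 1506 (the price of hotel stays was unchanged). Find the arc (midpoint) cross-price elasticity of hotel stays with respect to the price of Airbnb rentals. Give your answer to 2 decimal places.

ΔQ_A = 1506 − 2071 = -565; ΔP_B = 50.7 − 57 = -6.3.
Midpoints: Q̄_A = 1788.5, P̄_B = 53.85.
ε = (ΔQ_A/Q̄_A)/(ΔP_B/P̄_B) = (-565/1788.5)/(-6.3/53.85) ≈ 2.70.
ε > 0: hotel stays and Airbnb rentals are substitutes.

2.70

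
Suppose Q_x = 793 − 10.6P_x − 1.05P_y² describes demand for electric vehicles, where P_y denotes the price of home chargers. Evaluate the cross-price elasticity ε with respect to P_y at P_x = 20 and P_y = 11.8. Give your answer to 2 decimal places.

-0.67

At P_x = 20 and P_y = 11.8: Q_x = 434.798.
∂Q_x/∂P_y = -2.1P_y = -2.1(11.8) = -24.7800.
ε = (∂Q_x/∂P_y)(P_y/Q_x) = -24.7800 × (11.8/434.798) ≈ -0.67.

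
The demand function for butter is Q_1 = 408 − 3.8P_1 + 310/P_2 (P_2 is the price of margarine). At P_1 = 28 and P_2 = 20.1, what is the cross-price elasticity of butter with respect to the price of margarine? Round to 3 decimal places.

At P_1 = 28 and P_2 = 20.1: Q_1 = 317.023.
∂Q_1/∂P_2 = −310/P_2² = -0.7673.
ε = (∂Q_1/∂P_2)(P_2/Q_1) = -0.7673 × (20.1/317.023) ≈ -0.049.
ε < 0: complements.

-0.049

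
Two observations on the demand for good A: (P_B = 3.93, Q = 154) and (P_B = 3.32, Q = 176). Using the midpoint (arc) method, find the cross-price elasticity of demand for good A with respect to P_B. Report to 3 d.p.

ΔQ_A = 176 − 154 = 22; ΔP_B = 3.32 − 3.93 = -0.61.
Midpoints: Q̄_A = 165.0, P̄_B = 3.62.
ε = (ΔQ_A/Q̄_A)/(ΔP_B/P̄_B) = (22/165.0)/(-0.61/3.62) ≈ -0.792.
ε < 0: good A and good B are complements.

-0.792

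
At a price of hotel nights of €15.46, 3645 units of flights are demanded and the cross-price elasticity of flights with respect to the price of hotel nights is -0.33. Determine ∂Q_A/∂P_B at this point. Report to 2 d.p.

-77.80

ε = (∂Q_A/∂P_B)·(P_B/Q_A) ⇒ ∂Q_A/∂P_B = ε·Q_A/P_B = -0.33 × 3645/15.46 ≈ -77.80.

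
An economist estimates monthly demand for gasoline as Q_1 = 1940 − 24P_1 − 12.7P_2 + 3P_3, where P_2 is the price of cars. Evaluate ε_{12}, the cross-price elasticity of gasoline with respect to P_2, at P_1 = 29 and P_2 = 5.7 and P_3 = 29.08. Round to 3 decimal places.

At P_1 = 29 and P_2 = 5.7 and P_3 = 29.08: Q_1 = 1258.85.
∂Q_1/∂P_2 = -12.7.
ε = (∂Q_1/∂P_2)(P_2/Q_1) = -12.7 × (5.7/1258.85) ≈ -0.058.
Since ε < 0, gasoline and cars are complements.

-0.058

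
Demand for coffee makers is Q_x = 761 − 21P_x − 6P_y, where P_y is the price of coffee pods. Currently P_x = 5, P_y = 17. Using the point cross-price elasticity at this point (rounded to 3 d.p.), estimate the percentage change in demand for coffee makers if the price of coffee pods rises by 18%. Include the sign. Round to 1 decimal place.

At P_x = 5, P_y = 17: Q_x = 554.
∂Q_x/∂P_y = -6.
ε = (∂Q_x/∂P_y)(P_y/Q_x) = -6.0000 × 17/554 ≈ -0.184.
%ΔQ_x ≈ ε × %ΔP_y = -0.184 × (18%) = -3.3%.

-3.3%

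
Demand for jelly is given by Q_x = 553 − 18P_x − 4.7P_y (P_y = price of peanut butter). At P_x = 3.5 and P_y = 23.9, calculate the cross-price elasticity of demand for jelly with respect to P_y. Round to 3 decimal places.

-0.297

At P_x = 3.5 and P_y = 23.9: Q_x = 377.67.
∂Q_x/∂P_y = -4.7.
ε = (∂Q_x/∂P_y)(P_y/Q_x) = -4.7 × (23.9/377.67) ≈ -0.297.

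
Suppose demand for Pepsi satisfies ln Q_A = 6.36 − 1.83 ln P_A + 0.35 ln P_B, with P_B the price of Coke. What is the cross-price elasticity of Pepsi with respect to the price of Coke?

In a log-linear (constant-elasticity) demand function, the coefficient on ln P_B is the cross-price elasticity.
ε = 0.35. Positive, so Pepsi and Coke are substitutes.

0.35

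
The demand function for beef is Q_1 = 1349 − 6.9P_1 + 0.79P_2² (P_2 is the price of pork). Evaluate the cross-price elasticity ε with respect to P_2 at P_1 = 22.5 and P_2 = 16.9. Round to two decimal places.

0.32

At P_1 = 22.5 and P_2 = 16.9: Q_1 = 1419.382.
∂Q_1/∂P_2 = 1.58P_2 = 1.58(16.9) = 26.7020.
ε = (∂Q_1/∂P_2)(P_2/Q_1) = 26.7020 × (16.9/1419.382) ≈ 0.32.
ε > 0: substitutes.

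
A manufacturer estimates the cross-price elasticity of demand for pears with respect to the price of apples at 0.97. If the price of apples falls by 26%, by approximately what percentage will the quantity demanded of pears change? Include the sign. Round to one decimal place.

-25.2%

%ΔQ ≈ ε × %ΔP of apples = 0.97 × (-26%) = -25.2%.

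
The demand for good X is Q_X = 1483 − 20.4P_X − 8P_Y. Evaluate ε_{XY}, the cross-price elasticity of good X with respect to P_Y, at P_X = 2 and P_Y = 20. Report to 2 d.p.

-0.12

At P_X = 2 and P_Y = 20: Q_X = 1282.2.
∂Q_X/∂P_Y = -8.
ε = (∂Q_X/∂P_Y)(P_Y/Q_X) = -8 × (20/1282.2) ≈ -0.12.
Since ε < 0, good X and good Y are complements.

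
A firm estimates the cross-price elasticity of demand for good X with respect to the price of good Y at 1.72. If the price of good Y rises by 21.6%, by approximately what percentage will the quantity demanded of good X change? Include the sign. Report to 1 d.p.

37.2%

%ΔQ ≈ ε × %ΔP of good Y = 1.72 × (21.6%) = 37.2%.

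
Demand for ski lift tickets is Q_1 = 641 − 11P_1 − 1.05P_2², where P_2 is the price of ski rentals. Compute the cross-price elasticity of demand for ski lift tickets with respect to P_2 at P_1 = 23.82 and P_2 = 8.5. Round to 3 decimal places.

-0.501

At P_1 = 23.82 and P_2 = 8.5: Q_1 = 303.118.
∂Q_1/∂P_2 = -2.1P_2 = -2.1(8.5) = -17.8500.
ε = (∂Q_1/∂P_2)(P_2/Q_1) = -17.8500 × (8.5/303.118) ≈ -0.501.
ε < 0: complements.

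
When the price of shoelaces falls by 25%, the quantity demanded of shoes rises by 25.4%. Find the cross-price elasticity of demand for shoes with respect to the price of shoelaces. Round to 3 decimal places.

-1.016

ε = (%ΔQ of shoes) / (%ΔP of shoelaces) = (25.4%) / (-25%) ≈ -1.016.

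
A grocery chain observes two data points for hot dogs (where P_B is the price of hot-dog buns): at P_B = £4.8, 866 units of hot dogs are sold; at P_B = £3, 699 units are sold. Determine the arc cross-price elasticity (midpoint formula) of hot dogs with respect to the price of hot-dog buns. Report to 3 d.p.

0.462

ΔQ_A = 699 − 866 = -167; ΔP_B = 3 − 4.8 = -1.8.
Midpoints: Q̄_A = 782.5, P̄_B = 3.90.
ε = (ΔQ_A/Q̄_A)/(ΔP_B/P̄_B) = (-167/782.5)/(-1.8/3.90) ≈ 0.462.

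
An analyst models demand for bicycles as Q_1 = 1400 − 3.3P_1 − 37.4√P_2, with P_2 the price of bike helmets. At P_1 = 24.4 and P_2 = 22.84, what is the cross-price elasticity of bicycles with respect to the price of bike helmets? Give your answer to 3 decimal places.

-0.078

At P_1 = 24.4 and P_2 = 22.84: Q_1 = 1140.741.
∂Q_1/∂P_2 = -37.4/(2√P_2) = -37.4/(2√22.84) = -3.9129.
ε = (∂Q_1/∂P_2)(P_2/Q_1) = -3.9129 × (22.84/1140.741) ≈ -0.078.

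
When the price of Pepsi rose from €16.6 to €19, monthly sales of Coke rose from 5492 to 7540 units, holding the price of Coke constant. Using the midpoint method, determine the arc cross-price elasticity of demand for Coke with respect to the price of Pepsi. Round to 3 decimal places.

ΔQ_A = 7540 − 5492 = 2048; ΔP_B = 19 − 16.6 = 2.4.
Midpoints: Q̄_A = 6516.0, P̄_B = 17.80.
ε = (ΔQ_A/Q̄_A)/(ΔP_B/P̄_B) = (2048/6516.0)/(2.4/17.80) ≈ 2.331.

2.331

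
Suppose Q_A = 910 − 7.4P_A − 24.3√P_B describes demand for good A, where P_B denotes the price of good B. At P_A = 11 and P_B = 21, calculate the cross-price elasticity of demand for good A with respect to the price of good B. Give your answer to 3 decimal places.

At P_A = 11 and P_B = 21: Q_A = 717.243.
∂Q_A/∂P_B = -24.3/(2√P_B) = -24.3/(2√21) = -2.6513.
ε = (∂Q_A/∂P_B)(P_B/Q_A) = -2.6513 × (21/717.243) ≈ -0.078.

-0.078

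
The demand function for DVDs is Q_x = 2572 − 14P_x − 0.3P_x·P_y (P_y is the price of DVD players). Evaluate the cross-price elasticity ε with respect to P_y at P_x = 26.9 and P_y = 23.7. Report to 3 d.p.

At P_x = 26.9 and P_y = 23.7: Q_x = 2004.141.
∂Q_x/∂P_y = -0.3P_x = -0.3(26.9) = -8.0700.
ε = (∂Q_x/∂P_y)(P_y/Q_x) = -8.0700 × (23.7/2004.141) ≈ -0.095.

-0.095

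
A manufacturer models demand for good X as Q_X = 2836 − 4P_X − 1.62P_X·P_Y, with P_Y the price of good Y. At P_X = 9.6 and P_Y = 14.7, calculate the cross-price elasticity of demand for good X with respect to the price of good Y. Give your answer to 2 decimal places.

-0.09

At P_X = 9.6 and P_Y = 14.7: Q_X = 2568.986.
∂Q_X/∂P_Y = -1.62P_X = -1.62(9.6) = -15.5520.
ε = (∂Q_X/∂P_Y)(P_Y/Q_X) = -15.5520 × (14.7/2568.986) ≈ -0.09.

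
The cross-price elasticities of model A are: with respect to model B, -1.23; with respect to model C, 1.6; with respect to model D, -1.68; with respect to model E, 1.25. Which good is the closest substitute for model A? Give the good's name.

model C

Substitutes have ε > 0. Among the positive values, 1.6 (model C) is largest.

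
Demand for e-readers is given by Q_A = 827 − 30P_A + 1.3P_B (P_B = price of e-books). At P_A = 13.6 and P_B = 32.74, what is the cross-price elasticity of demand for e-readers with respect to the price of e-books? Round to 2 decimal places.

0.09

At P_A = 13.6 and P_B = 32.74: Q_A = 461.562.
∂Q_A/∂P_B = 1.3.
ε = (∂Q_A/∂P_B)(P_B/Q_A) = 1.3 × (32.74/461.562) ≈ 0.09.
Since ε > 0, e-readers and e-books are substitutes.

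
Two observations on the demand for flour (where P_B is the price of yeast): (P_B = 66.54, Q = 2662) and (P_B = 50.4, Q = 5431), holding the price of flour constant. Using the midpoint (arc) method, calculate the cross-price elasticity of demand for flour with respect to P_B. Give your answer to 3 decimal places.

-2.479

ΔQ_A = 5431 − 2662 = 2769; ΔP_B = 50.4 − 66.54 = -16.14.
Midpoints: Q̄_A = 4046.5, P̄_B = 58.47.
ε = (ΔQ_A/Q̄_A)/(ΔP_B/P̄_B) = (2769/4046.5)/(-16.14/58.47) ≈ -2.479.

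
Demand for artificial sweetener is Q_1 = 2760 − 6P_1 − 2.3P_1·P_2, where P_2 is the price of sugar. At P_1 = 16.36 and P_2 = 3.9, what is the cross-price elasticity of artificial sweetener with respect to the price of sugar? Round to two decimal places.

At P_1 = 16.36 and P_2 = 3.9: Q_1 = 2515.091.
∂Q_1/∂P_2 = -2.3P_1 = -2.3(16.36) = -37.6280.
ε = (∂Q_1/∂P_2)(P_2/Q_1) = -37.6280 × (3.9/2515.091) ≈ -0.06.
ε < 0: complements.

-0.06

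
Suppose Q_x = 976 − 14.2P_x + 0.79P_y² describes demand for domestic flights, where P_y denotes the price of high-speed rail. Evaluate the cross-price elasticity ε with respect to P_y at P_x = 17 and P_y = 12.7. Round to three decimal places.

At P_x = 17 and P_y = 12.7: Q_x = 862.019.
∂Q_x/∂P_y = 1.58P_y = 1.58(12.7) = 20.0660.
ε = (∂Q_x/∂P_y)(P_y/Q_x) = 20.0660 × (12.7/862.019) ≈ 0.296.

0.296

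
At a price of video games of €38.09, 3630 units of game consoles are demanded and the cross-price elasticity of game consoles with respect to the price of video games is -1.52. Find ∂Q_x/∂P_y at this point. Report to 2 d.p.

-144.86

ε = (∂Q_x/∂P_y)·(P_y/Q_x) ⇒ ∂Q_x/∂P_y = ε·Q_x/P_y = -1.52 × 3630/38.09 ≈ -144.86.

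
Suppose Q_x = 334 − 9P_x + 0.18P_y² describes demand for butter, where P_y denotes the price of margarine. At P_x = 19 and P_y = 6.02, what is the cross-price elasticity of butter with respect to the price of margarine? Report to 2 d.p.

0.08

At P_x = 19 and P_y = 6.02: Q_x = 169.523.
∂Q_x/∂P_y = 0.36P_y = 0.36(6.02) = 2.1672.
ε = (∂Q_x/∂P_y)(P_y/Q_x) = 2.1672 × (6.02/169.523) ≈ 0.08.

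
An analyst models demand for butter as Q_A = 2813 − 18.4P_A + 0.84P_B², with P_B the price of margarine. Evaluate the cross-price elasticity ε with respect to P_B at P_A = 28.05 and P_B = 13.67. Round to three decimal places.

0.128

At P_A = 28.05 and P_B = 13.67: Q_A = 2453.850.
∂Q_A/∂P_B = 1.68P_B = 1.68(13.67) = 22.9656.
ε = (∂Q_A/∂P_B)(P_B/Q_A) = 22.9656 × (13.67/2453.850) ≈ 0.128.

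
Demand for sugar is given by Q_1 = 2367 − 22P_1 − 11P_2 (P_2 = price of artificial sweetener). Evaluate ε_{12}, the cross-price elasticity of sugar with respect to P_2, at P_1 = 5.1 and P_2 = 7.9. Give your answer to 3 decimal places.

-0.040

At P_1 = 5.1 and P_2 = 7.9: Q_1 = 2167.9.
∂Q_1/∂P_2 = -11.
ε = (∂Q_1/∂P_2)(P_2/Q_1) = -11 × (7.9/2167.9) ≈ -0.040.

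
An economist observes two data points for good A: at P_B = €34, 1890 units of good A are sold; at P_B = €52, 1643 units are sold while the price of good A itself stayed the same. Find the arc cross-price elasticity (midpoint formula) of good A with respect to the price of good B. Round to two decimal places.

-0.33

ΔQ_A = 1643 − 1890 = -247; ΔP_B = 52 − 34 = 18.
Midpoints: Q̄_A = 1766.5, P̄_B = 43.00.
ε = (ΔQ_A/Q̄_A)/(ΔP_B/P̄_B) = (-247/1766.5)/(18/43.00) ≈ -0.33.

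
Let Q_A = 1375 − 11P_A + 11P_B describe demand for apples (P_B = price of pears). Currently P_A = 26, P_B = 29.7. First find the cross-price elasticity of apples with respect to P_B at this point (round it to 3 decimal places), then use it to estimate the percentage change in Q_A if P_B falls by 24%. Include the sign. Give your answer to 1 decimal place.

-5.5%

At P_A = 26, P_B = 29.7: Q_A = 1415.7.
∂Q_A/∂P_B = 11.
ε = (∂Q_A/∂P_B)(P_B/Q_A) = 11.0000 × 29.7/1415.7 ≈ 0.231.
%ΔQ_A ≈ ε × %ΔP_B = 0.231 × (-24%) = -5.5%.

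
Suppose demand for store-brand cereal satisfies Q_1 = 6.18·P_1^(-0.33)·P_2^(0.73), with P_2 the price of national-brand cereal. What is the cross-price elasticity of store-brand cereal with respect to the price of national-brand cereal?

0.73

In a log-linear (constant-elasticity) demand function, the coefficient on the exponent of P_2 is the cross-price elasticity.
ε = 0.73. Positive, so store-brand cereal and national-brand cereal are substitutes.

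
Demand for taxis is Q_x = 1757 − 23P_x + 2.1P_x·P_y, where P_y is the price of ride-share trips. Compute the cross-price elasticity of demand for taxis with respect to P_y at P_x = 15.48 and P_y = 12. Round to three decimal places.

At P_x = 15.48 and P_y = 12: Q_x = 1791.056.
∂Q_x/∂P_y = 2.1P_x = 2.1(15.48) = 32.5080.
ε = (∂Q_x/∂P_y)(P_y/Q_x) = 32.5080 × (12/1791.056) ≈ 0.218.
ε > 0: substitutes.

0.218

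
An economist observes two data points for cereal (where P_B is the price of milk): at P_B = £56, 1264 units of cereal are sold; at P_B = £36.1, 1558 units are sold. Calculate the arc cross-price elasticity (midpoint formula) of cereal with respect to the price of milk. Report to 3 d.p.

-0.482

ΔQ_A = 1558 − 1264 = 294; ΔP_B = 36.1 − 56 = -19.9.
Midpoints: Q̄_A = 1411.0, P̄_B = 46.05.
ε = (ΔQ_A/Q̄_A)/(ΔP_B/P̄_B) = (294/1411.0)/(-19.9/46.05) ≈ -0.482.
ε < 0: cereal and milk are complements.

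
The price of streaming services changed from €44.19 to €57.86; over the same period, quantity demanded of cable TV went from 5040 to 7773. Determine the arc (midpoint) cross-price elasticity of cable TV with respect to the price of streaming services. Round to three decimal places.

1.592

ΔQ_A = 7773 − 5040 = 2733; ΔP_B = 57.86 − 44.19 = 13.67.
Midpoints: Q̄_A = 6406.5, P̄_B = 51.02.
ε = (ΔQ_A/Q̄_A)/(ΔP_B/P̄_B) = (2733/6406.5)/(13.67/51.02) ≈ 1.592.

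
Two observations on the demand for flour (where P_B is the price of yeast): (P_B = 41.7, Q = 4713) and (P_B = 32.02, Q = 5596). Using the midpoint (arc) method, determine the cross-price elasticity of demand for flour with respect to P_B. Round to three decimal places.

-0.652

ΔQ_A = 5596 − 4713 = 883; ΔP_B = 32.02 − 41.7 = -9.68.
Midpoints: Q̄_A = 5154.5, P̄_B = 36.86.
ε = (ΔQ_A/Q̄_A)/(ΔP_B/P̄_B) = (883/5154.5)/(-9.68/36.86) ≈ -0.652.
ε < 0: flour and yeast are complements.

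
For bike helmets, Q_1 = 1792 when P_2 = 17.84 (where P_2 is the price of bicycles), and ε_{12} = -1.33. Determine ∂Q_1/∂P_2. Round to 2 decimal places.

-133.60

ε = (∂Q_1/∂P_2)·(P_2/Q_1) ⇒ ∂Q_1/∂P_2 = ε·Q_1/P_2 = -1.33 × 1792/17.84 ≈ -133.60.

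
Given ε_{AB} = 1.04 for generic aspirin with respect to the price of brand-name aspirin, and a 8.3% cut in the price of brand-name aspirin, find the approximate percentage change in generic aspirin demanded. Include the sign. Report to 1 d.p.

%ΔQ ≈ ε × %ΔP of brand-name aspirin = 1.04 × (-8.3%) = -8.6%.
Demand for generic aspirin falls by about 8.6%.

-8.6%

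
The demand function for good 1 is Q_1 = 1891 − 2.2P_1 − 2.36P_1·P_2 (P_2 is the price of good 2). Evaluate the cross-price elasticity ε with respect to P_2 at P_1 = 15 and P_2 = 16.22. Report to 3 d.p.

At P_1 = 15 and P_2 = 16.22: Q_1 = 1283.812.
∂Q_1/∂P_2 = -2.36P_1 = -2.36(15) = -35.4000.
ε = (∂Q_1/∂P_2)(P_2/Q_1) = -35.4000 × (16.22/1283.812) ≈ -0.447.

-0.447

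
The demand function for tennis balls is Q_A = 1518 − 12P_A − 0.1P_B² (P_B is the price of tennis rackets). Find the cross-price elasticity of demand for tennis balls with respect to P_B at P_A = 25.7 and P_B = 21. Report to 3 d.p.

At P_A = 25.7 and P_B = 21: Q_A = 1165.5.
∂Q_A/∂P_B = -0.2P_B = -0.2(21) = -4.2000.
ε = (∂Q_A/∂P_B)(P_B/Q_A) = -4.2000 × (21/1165.5) ≈ -0.076.
ε < 0: complements.

-0.076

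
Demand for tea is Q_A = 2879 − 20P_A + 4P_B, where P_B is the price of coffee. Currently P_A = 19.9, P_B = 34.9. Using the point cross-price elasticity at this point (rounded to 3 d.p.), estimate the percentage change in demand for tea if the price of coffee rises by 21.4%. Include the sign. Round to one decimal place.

1.1%

At P_A = 19.9, P_B = 34.9: Q_A = 2620.6.
∂Q_A/∂P_B = 4.
ε = (∂Q_A/∂P_B)(P_B/Q_A) = 4.0000 × 34.9/2620.6 ≈ 0.053.
%ΔQ_A ≈ ε × %ΔP_B = 0.053 × (21.4%) = 1.1%.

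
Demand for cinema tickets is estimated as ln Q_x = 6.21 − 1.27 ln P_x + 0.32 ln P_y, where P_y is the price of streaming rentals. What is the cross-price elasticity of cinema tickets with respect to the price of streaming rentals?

In a log-linear (constant-elasticity) demand function, the coefficient on ln P_y is the cross-price elasticity.
ε = 0.32. Positive, so cinema tickets and streaming rentals are substitutes.

0.32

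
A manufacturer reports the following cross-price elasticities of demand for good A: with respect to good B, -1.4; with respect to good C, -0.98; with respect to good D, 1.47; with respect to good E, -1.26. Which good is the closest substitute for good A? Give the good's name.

good D

Substitutes have ε > 0. Among the positive values, 1.47 (good D) is largest.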